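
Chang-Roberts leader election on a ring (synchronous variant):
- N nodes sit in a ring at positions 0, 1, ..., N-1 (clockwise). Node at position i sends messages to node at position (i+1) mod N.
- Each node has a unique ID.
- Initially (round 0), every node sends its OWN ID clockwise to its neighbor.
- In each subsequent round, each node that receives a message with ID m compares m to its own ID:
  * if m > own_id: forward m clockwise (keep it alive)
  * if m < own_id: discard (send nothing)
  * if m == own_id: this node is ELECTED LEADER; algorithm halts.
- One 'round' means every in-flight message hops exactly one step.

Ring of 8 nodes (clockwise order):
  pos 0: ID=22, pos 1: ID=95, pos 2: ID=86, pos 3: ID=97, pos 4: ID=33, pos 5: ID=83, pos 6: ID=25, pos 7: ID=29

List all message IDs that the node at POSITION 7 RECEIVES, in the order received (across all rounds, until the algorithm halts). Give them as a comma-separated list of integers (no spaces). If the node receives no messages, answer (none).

Round 1: pos1(id95) recv 22: drop; pos2(id86) recv 95: fwd; pos3(id97) recv 86: drop; pos4(id33) recv 97: fwd; pos5(id83) recv 33: drop; pos6(id25) recv 83: fwd; pos7(id29) recv 25: drop; pos0(id22) recv 29: fwd
Round 2: pos3(id97) recv 95: drop; pos5(id83) recv 97: fwd; pos7(id29) recv 83: fwd; pos1(id95) recv 29: drop
Round 3: pos6(id25) recv 97: fwd; pos0(id22) recv 83: fwd
Round 4: pos7(id29) recv 97: fwd; pos1(id95) recv 83: drop
Round 5: pos0(id22) recv 97: fwd
Round 6: pos1(id95) recv 97: fwd
Round 7: pos2(id86) recv 97: fwd
Round 8: pos3(id97) recv 97: ELECTED

Answer: 25,83,97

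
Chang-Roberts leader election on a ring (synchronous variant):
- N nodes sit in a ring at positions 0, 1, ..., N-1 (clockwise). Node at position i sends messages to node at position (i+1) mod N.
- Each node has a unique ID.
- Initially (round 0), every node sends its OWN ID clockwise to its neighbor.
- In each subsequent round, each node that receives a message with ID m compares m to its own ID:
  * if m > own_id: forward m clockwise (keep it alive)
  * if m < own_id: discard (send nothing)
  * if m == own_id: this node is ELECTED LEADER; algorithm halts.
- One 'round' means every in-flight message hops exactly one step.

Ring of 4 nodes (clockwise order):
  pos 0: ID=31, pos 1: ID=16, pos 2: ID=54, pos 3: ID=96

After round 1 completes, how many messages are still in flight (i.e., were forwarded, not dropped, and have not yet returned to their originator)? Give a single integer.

Round 1: pos1(id16) recv 31: fwd; pos2(id54) recv 16: drop; pos3(id96) recv 54: drop; pos0(id31) recv 96: fwd
After round 1: 2 messages still in flight

Answer: 2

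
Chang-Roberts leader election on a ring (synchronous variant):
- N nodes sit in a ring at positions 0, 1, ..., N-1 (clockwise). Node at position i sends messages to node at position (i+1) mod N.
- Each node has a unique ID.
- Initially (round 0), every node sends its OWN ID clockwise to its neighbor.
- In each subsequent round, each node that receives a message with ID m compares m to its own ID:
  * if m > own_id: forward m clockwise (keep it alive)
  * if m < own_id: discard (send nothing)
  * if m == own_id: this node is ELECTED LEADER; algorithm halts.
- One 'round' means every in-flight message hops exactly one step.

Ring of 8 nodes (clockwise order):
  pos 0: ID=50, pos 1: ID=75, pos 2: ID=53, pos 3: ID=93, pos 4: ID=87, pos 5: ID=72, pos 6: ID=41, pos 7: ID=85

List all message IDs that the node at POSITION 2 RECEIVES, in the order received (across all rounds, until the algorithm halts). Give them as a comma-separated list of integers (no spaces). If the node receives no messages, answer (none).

Answer: 75,85,87,93

Derivation:
Round 1: pos1(id75) recv 50: drop; pos2(id53) recv 75: fwd; pos3(id93) recv 53: drop; pos4(id87) recv 93: fwd; pos5(id72) recv 87: fwd; pos6(id41) recv 72: fwd; pos7(id85) recv 41: drop; pos0(id50) recv 85: fwd
Round 2: pos3(id93) recv 75: drop; pos5(id72) recv 93: fwd; pos6(id41) recv 87: fwd; pos7(id85) recv 72: drop; pos1(id75) recv 85: fwd
Round 3: pos6(id41) recv 93: fwd; pos7(id85) recv 87: fwd; pos2(id53) recv 85: fwd
Round 4: pos7(id85) recv 93: fwd; pos0(id50) recv 87: fwd; pos3(id93) recv 85: drop
Round 5: pos0(id50) recv 93: fwd; pos1(id75) recv 87: fwd
Round 6: pos1(id75) recv 93: fwd; pos2(id53) recv 87: fwd
Round 7: pos2(id53) recv 93: fwd; pos3(id93) recv 87: drop
Round 8: pos3(id93) recv 93: ELECTED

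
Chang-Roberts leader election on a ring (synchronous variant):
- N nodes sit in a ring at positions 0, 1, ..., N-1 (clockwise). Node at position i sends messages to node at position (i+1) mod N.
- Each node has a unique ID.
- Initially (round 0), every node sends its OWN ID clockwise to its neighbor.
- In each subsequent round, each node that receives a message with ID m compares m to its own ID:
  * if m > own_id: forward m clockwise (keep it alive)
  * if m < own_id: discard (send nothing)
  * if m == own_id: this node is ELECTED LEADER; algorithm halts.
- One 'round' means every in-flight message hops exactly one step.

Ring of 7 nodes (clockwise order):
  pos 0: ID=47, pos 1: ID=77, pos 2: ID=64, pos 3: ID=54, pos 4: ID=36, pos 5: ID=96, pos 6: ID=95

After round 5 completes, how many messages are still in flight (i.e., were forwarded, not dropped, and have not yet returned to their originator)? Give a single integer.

Round 1: pos1(id77) recv 47: drop; pos2(id64) recv 77: fwd; pos3(id54) recv 64: fwd; pos4(id36) recv 54: fwd; pos5(id96) recv 36: drop; pos6(id95) recv 96: fwd; pos0(id47) recv 95: fwd
Round 2: pos3(id54) recv 77: fwd; pos4(id36) recv 64: fwd; pos5(id96) recv 54: drop; pos0(id47) recv 96: fwd; pos1(id77) recv 95: fwd
Round 3: pos4(id36) recv 77: fwd; pos5(id96) recv 64: drop; pos1(id77) recv 96: fwd; pos2(id64) recv 95: fwd
Round 4: pos5(id96) recv 77: drop; pos2(id64) recv 96: fwd; pos3(id54) recv 95: fwd
Round 5: pos3(id54) recv 96: fwd; pos4(id36) recv 95: fwd
After round 5: 2 messages still in flight

Answer: 2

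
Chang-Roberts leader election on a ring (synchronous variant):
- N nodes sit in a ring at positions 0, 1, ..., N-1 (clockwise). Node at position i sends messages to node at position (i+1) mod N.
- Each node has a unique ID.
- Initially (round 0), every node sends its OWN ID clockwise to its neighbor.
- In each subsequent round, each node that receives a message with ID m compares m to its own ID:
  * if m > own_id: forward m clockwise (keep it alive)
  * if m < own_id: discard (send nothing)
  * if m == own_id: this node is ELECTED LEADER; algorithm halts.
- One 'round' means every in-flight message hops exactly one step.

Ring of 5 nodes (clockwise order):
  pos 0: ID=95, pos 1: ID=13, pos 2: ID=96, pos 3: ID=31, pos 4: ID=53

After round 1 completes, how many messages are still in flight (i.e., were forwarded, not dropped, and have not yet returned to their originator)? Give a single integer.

Round 1: pos1(id13) recv 95: fwd; pos2(id96) recv 13: drop; pos3(id31) recv 96: fwd; pos4(id53) recv 31: drop; pos0(id95) recv 53: drop
After round 1: 2 messages still in flight

Answer: 2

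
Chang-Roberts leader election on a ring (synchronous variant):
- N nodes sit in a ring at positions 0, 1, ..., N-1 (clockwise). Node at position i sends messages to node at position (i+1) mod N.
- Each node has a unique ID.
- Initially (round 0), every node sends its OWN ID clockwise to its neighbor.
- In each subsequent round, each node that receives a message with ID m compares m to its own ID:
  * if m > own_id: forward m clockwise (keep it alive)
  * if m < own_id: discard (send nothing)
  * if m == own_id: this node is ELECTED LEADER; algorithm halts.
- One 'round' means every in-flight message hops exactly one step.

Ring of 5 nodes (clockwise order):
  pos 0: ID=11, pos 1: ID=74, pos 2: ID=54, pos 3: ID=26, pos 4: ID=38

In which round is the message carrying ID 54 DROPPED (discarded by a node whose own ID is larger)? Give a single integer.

Answer: 4

Derivation:
Round 1: pos1(id74) recv 11: drop; pos2(id54) recv 74: fwd; pos3(id26) recv 54: fwd; pos4(id38) recv 26: drop; pos0(id11) recv 38: fwd
Round 2: pos3(id26) recv 74: fwd; pos4(id38) recv 54: fwd; pos1(id74) recv 38: drop
Round 3: pos4(id38) recv 74: fwd; pos0(id11) recv 54: fwd
Round 4: pos0(id11) recv 74: fwd; pos1(id74) recv 54: drop
Round 5: pos1(id74) recv 74: ELECTED
Message ID 54 originates at pos 2; dropped at pos 1 in round 4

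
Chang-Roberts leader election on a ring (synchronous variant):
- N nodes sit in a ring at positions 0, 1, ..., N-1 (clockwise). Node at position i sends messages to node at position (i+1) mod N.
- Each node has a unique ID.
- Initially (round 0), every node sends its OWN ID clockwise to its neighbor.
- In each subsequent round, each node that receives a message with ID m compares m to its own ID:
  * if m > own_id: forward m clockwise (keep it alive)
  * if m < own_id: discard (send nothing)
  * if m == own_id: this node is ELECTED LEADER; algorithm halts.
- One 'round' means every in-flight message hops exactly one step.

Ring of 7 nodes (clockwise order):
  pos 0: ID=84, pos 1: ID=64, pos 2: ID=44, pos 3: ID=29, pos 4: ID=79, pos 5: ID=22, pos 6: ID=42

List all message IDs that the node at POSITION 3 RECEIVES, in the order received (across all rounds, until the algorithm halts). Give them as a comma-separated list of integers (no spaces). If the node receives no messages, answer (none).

Answer: 44,64,84

Derivation:
Round 1: pos1(id64) recv 84: fwd; pos2(id44) recv 64: fwd; pos3(id29) recv 44: fwd; pos4(id79) recv 29: drop; pos5(id22) recv 79: fwd; pos6(id42) recv 22: drop; pos0(id84) recv 42: drop
Round 2: pos2(id44) recv 84: fwd; pos3(id29) recv 64: fwd; pos4(id79) recv 44: drop; pos6(id42) recv 79: fwd
Round 3: pos3(id29) recv 84: fwd; pos4(id79) recv 64: drop; pos0(id84) recv 79: drop
Round 4: pos4(id79) recv 84: fwd
Round 5: pos5(id22) recv 84: fwd
Round 6: pos6(id42) recv 84: fwd
Round 7: pos0(id84) recv 84: ELECTED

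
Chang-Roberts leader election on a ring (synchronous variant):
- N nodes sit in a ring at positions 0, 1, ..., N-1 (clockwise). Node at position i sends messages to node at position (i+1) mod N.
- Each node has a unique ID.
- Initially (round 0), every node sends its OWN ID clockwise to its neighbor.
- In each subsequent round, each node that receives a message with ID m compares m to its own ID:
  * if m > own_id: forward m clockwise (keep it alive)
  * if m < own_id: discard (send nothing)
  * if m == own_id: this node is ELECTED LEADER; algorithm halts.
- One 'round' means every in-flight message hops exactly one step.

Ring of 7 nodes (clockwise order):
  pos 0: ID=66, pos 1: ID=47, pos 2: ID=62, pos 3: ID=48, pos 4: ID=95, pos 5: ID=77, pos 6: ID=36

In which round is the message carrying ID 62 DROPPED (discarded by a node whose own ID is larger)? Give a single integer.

Round 1: pos1(id47) recv 66: fwd; pos2(id62) recv 47: drop; pos3(id48) recv 62: fwd; pos4(id95) recv 48: drop; pos5(id77) recv 95: fwd; pos6(id36) recv 77: fwd; pos0(id66) recv 36: drop
Round 2: pos2(id62) recv 66: fwd; pos4(id95) recv 62: drop; pos6(id36) recv 95: fwd; pos0(id66) recv 77: fwd
Round 3: pos3(id48) recv 66: fwd; pos0(id66) recv 95: fwd; pos1(id47) recv 77: fwd
Round 4: pos4(id95) recv 66: drop; pos1(id47) recv 95: fwd; pos2(id62) recv 77: fwd
Round 5: pos2(id62) recv 95: fwd; pos3(id48) recv 77: fwd
Round 6: pos3(id48) recv 95: fwd; pos4(id95) recv 77: drop
Round 7: pos4(id95) recv 95: ELECTED
Message ID 62 originates at pos 2; dropped at pos 4 in round 2

Answer: 2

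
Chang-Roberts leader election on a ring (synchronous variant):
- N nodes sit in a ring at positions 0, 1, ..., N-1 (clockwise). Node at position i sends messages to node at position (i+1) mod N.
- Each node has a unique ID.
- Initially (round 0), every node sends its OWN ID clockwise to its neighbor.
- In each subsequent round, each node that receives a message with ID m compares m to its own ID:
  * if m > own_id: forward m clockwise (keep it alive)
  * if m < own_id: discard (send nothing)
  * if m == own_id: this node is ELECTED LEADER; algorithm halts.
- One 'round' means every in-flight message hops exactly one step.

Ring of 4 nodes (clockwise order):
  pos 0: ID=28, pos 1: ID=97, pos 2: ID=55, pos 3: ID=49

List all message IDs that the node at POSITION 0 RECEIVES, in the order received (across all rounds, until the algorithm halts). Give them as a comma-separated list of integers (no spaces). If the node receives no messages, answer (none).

Answer: 49,55,97

Derivation:
Round 1: pos1(id97) recv 28: drop; pos2(id55) recv 97: fwd; pos3(id49) recv 55: fwd; pos0(id28) recv 49: fwd
Round 2: pos3(id49) recv 97: fwd; pos0(id28) recv 55: fwd; pos1(id97) recv 49: drop
Round 3: pos0(id28) recv 97: fwd; pos1(id97) recv 55: drop
Round 4: pos1(id97) recv 97: ELECTED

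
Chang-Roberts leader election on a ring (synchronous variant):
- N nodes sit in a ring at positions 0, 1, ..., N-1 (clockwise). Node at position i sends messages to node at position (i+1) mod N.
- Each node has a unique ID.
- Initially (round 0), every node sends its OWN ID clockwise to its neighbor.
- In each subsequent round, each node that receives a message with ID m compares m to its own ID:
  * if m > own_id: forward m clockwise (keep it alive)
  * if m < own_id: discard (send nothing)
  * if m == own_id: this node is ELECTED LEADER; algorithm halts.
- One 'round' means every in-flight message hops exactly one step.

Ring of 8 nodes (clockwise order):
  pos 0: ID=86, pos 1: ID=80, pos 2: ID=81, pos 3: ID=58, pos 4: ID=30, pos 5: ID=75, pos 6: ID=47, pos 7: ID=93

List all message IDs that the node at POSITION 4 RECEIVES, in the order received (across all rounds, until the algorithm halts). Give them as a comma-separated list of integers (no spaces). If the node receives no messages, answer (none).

Round 1: pos1(id80) recv 86: fwd; pos2(id81) recv 80: drop; pos3(id58) recv 81: fwd; pos4(id30) recv 58: fwd; pos5(id75) recv 30: drop; pos6(id47) recv 75: fwd; pos7(id93) recv 47: drop; pos0(id86) recv 93: fwd
Round 2: pos2(id81) recv 86: fwd; pos4(id30) recv 81: fwd; pos5(id75) recv 58: drop; pos7(id93) recv 75: drop; pos1(id80) recv 93: fwd
Round 3: pos3(id58) recv 86: fwd; pos5(id75) recv 81: fwd; pos2(id81) recv 93: fwd
Round 4: pos4(id30) recv 86: fwd; pos6(id47) recv 81: fwd; pos3(id58) recv 93: fwd
Round 5: pos5(id75) recv 86: fwd; pos7(id93) recv 81: drop; pos4(id30) recv 93: fwd
Round 6: pos6(id47) recv 86: fwd; pos5(id75) recv 93: fwd
Round 7: pos7(id93) recv 86: drop; pos6(id47) recv 93: fwd
Round 8: pos7(id93) recv 93: ELECTED

Answer: 58,81,86,93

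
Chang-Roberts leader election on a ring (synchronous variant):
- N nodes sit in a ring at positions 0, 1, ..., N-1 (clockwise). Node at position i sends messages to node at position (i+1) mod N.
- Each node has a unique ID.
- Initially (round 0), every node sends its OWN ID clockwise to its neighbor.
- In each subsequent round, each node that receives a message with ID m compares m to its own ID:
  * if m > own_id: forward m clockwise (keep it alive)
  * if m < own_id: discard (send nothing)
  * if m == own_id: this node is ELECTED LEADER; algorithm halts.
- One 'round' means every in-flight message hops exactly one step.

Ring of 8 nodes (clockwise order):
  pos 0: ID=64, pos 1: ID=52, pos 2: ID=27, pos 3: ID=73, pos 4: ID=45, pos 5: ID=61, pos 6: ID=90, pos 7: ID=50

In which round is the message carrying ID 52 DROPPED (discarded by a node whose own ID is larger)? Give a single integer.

Answer: 2

Derivation:
Round 1: pos1(id52) recv 64: fwd; pos2(id27) recv 52: fwd; pos3(id73) recv 27: drop; pos4(id45) recv 73: fwd; pos5(id61) recv 45: drop; pos6(id90) recv 61: drop; pos7(id50) recv 90: fwd; pos0(id64) recv 50: drop
Round 2: pos2(id27) recv 64: fwd; pos3(id73) recv 52: drop; pos5(id61) recv 73: fwd; pos0(id64) recv 90: fwd
Round 3: pos3(id73) recv 64: drop; pos6(id90) recv 73: drop; pos1(id52) recv 90: fwd
Round 4: pos2(id27) recv 90: fwd
Round 5: pos3(id73) recv 90: fwd
Round 6: pos4(id45) recv 90: fwd
Round 7: pos5(id61) recv 90: fwd
Round 8: pos6(id90) recv 90: ELECTED
Message ID 52 originates at pos 1; dropped at pos 3 in round 2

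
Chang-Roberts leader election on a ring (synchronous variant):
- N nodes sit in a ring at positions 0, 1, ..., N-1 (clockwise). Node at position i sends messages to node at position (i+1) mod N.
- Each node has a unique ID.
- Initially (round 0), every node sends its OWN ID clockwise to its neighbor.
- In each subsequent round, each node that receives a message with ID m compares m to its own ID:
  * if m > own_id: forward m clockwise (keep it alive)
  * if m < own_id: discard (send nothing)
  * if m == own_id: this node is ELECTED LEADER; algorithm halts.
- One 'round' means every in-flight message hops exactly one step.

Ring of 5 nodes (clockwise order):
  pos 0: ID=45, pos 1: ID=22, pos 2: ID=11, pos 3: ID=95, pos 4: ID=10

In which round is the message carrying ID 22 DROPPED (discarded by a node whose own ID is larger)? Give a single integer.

Round 1: pos1(id22) recv 45: fwd; pos2(id11) recv 22: fwd; pos3(id95) recv 11: drop; pos4(id10) recv 95: fwd; pos0(id45) recv 10: drop
Round 2: pos2(id11) recv 45: fwd; pos3(id95) recv 22: drop; pos0(id45) recv 95: fwd
Round 3: pos3(id95) recv 45: drop; pos1(id22) recv 95: fwd
Round 4: pos2(id11) recv 95: fwd
Round 5: pos3(id95) recv 95: ELECTED
Message ID 22 originates at pos 1; dropped at pos 3 in round 2

Answer: 2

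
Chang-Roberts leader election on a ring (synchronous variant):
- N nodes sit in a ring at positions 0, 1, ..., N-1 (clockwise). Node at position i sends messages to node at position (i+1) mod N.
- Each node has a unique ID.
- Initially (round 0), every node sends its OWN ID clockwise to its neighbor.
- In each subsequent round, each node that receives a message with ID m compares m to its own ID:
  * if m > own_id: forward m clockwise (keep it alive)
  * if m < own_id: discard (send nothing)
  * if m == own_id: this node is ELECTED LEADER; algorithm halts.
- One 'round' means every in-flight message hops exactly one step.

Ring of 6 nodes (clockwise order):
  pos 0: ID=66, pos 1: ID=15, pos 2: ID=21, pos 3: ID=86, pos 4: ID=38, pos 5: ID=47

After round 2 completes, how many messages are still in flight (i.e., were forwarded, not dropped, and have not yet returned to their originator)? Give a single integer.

Answer: 2

Derivation:
Round 1: pos1(id15) recv 66: fwd; pos2(id21) recv 15: drop; pos3(id86) recv 21: drop; pos4(id38) recv 86: fwd; pos5(id47) recv 38: drop; pos0(id66) recv 47: drop
Round 2: pos2(id21) recv 66: fwd; pos5(id47) recv 86: fwd
After round 2: 2 messages still in flight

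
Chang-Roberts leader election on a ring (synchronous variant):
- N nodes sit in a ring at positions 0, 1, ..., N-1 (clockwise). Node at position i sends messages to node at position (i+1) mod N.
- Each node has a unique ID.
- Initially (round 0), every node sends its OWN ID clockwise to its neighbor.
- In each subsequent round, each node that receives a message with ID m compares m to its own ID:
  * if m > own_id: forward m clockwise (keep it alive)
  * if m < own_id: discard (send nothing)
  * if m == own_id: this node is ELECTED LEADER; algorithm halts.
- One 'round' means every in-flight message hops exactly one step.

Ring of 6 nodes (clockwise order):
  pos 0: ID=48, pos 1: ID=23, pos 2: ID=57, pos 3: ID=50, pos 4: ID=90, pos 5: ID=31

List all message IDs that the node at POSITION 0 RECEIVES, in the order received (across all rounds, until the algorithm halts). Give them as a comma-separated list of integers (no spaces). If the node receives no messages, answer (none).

Answer: 31,90

Derivation:
Round 1: pos1(id23) recv 48: fwd; pos2(id57) recv 23: drop; pos3(id50) recv 57: fwd; pos4(id90) recv 50: drop; pos5(id31) recv 90: fwd; pos0(id48) recv 31: drop
Round 2: pos2(id57) recv 48: drop; pos4(id90) recv 57: drop; pos0(id48) recv 90: fwd
Round 3: pos1(id23) recv 90: fwd
Round 4: pos2(id57) recv 90: fwd
Round 5: pos3(id50) recv 90: fwd
Round 6: pos4(id90) recv 90: ELECTED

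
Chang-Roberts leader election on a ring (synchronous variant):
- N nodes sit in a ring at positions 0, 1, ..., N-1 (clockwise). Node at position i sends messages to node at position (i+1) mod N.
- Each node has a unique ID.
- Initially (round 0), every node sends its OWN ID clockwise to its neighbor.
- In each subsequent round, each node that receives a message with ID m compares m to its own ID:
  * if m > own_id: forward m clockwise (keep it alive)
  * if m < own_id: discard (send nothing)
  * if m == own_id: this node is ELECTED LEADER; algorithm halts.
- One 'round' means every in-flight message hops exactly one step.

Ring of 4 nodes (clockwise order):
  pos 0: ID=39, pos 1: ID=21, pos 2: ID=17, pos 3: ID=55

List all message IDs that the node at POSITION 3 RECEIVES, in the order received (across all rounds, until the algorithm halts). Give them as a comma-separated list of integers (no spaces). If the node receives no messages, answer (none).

Answer: 17,21,39,55

Derivation:
Round 1: pos1(id21) recv 39: fwd; pos2(id17) recv 21: fwd; pos3(id55) recv 17: drop; pos0(id39) recv 55: fwd
Round 2: pos2(id17) recv 39: fwd; pos3(id55) recv 21: drop; pos1(id21) recv 55: fwd
Round 3: pos3(id55) recv 39: drop; pos2(id17) recv 55: fwd
Round 4: pos3(id55) recv 55: ELECTED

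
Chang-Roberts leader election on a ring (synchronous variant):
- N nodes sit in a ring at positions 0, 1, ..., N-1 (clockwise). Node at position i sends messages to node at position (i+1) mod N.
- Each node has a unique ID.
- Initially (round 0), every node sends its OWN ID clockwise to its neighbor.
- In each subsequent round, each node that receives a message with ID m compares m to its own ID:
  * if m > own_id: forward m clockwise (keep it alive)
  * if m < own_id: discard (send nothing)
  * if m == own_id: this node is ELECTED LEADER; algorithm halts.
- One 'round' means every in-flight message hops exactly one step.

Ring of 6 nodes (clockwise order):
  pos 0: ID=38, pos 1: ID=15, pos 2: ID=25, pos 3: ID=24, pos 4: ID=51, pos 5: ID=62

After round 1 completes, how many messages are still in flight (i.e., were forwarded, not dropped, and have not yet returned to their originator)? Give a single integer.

Answer: 3

Derivation:
Round 1: pos1(id15) recv 38: fwd; pos2(id25) recv 15: drop; pos3(id24) recv 25: fwd; pos4(id51) recv 24: drop; pos5(id62) recv 51: drop; pos0(id38) recv 62: fwd
After round 1: 3 messages still in flight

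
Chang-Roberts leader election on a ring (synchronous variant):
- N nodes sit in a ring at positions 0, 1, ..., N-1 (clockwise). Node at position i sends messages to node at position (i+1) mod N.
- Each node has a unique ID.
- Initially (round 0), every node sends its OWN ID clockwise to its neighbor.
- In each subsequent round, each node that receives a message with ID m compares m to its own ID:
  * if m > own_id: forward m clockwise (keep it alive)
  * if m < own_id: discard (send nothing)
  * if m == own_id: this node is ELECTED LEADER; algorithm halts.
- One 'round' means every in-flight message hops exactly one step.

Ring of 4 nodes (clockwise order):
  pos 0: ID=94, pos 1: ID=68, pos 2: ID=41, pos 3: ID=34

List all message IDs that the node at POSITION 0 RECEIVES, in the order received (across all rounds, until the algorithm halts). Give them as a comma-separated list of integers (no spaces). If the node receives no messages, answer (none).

Round 1: pos1(id68) recv 94: fwd; pos2(id41) recv 68: fwd; pos3(id34) recv 41: fwd; pos0(id94) recv 34: drop
Round 2: pos2(id41) recv 94: fwd; pos3(id34) recv 68: fwd; pos0(id94) recv 41: drop
Round 3: pos3(id34) recv 94: fwd; pos0(id94) recv 68: drop
Round 4: pos0(id94) recv 94: ELECTED

Answer: 34,41,68,94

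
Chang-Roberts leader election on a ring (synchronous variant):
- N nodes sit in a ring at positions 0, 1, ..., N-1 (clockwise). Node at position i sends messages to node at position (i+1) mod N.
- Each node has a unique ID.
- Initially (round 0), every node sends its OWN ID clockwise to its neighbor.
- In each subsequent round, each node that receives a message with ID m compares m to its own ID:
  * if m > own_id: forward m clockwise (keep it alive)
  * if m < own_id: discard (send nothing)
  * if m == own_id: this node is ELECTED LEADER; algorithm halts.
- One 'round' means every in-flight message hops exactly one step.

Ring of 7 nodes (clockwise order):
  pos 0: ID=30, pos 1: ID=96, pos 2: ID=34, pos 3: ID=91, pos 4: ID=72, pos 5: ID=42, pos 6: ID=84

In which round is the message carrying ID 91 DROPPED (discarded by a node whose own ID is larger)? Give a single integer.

Answer: 5

Derivation:
Round 1: pos1(id96) recv 30: drop; pos2(id34) recv 96: fwd; pos3(id91) recv 34: drop; pos4(id72) recv 91: fwd; pos5(id42) recv 72: fwd; pos6(id84) recv 42: drop; pos0(id30) recv 84: fwd
Round 2: pos3(id91) recv 96: fwd; pos5(id42) recv 91: fwd; pos6(id84) recv 72: drop; pos1(id96) recv 84: drop
Round 3: pos4(id72) recv 96: fwd; pos6(id84) recv 91: fwd
Round 4: pos5(id42) recv 96: fwd; pos0(id30) recv 91: fwd
Round 5: pos6(id84) recv 96: fwd; pos1(id96) recv 91: drop
Round 6: pos0(id30) recv 96: fwd
Round 7: pos1(id96) recv 96: ELECTED
Message ID 91 originates at pos 3; dropped at pos 1 in round 5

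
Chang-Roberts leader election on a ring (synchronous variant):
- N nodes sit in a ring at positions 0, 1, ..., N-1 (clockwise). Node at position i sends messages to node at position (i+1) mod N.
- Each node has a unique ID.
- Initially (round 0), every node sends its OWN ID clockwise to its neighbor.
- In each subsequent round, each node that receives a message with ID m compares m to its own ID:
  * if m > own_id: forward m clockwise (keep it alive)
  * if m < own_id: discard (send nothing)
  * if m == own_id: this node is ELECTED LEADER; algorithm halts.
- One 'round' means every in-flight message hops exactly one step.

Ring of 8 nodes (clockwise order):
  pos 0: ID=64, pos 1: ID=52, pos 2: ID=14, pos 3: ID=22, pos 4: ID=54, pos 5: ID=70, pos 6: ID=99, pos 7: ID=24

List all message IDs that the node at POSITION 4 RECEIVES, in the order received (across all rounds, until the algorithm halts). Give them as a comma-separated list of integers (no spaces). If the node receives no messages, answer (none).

Round 1: pos1(id52) recv 64: fwd; pos2(id14) recv 52: fwd; pos3(id22) recv 14: drop; pos4(id54) recv 22: drop; pos5(id70) recv 54: drop; pos6(id99) recv 70: drop; pos7(id24) recv 99: fwd; pos0(id64) recv 24: drop
Round 2: pos2(id14) recv 64: fwd; pos3(id22) recv 52: fwd; pos0(id64) recv 99: fwd
Round 3: pos3(id22) recv 64: fwd; pos4(id54) recv 52: drop; pos1(id52) recv 99: fwd
Round 4: pos4(id54) recv 64: fwd; pos2(id14) recv 99: fwd
Round 5: pos5(id70) recv 64: drop; pos3(id22) recv 99: fwd
Round 6: pos4(id54) recv 99: fwd
Round 7: pos5(id70) recv 99: fwd
Round 8: pos6(id99) recv 99: ELECTED

Answer: 22,52,64,99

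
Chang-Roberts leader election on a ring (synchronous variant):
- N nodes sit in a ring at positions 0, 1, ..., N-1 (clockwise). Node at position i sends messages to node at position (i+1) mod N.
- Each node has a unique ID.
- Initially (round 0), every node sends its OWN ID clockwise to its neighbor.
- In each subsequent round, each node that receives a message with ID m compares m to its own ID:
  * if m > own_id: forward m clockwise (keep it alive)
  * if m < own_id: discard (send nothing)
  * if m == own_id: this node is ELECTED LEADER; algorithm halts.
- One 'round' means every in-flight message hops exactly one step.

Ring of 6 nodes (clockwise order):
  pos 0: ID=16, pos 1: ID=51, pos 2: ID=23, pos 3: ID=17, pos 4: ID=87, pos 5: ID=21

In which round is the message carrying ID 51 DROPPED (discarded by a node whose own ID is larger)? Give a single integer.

Answer: 3

Derivation:
Round 1: pos1(id51) recv 16: drop; pos2(id23) recv 51: fwd; pos3(id17) recv 23: fwd; pos4(id87) recv 17: drop; pos5(id21) recv 87: fwd; pos0(id16) recv 21: fwd
Round 2: pos3(id17) recv 51: fwd; pos4(id87) recv 23: drop; pos0(id16) recv 87: fwd; pos1(id51) recv 21: drop
Round 3: pos4(id87) recv 51: drop; pos1(id51) recv 87: fwd
Round 4: pos2(id23) recv 87: fwd
Round 5: pos3(id17) recv 87: fwd
Round 6: pos4(id87) recv 87: ELECTED
Message ID 51 originates at pos 1; dropped at pos 4 in round 3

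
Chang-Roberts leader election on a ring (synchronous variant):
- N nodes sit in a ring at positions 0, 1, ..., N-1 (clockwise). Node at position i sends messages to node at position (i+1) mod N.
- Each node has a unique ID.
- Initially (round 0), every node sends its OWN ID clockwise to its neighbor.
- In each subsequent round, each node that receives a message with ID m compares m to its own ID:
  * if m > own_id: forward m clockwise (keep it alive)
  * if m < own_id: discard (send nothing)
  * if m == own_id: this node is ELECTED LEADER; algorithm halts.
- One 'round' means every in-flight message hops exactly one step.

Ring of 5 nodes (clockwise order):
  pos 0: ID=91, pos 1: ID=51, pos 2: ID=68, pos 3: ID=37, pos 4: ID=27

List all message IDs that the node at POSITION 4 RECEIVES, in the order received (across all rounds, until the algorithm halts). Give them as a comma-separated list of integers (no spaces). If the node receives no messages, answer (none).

Answer: 37,68,91

Derivation:
Round 1: pos1(id51) recv 91: fwd; pos2(id68) recv 51: drop; pos3(id37) recv 68: fwd; pos4(id27) recv 37: fwd; pos0(id91) recv 27: drop
Round 2: pos2(id68) recv 91: fwd; pos4(id27) recv 68: fwd; pos0(id91) recv 37: drop
Round 3: pos3(id37) recv 91: fwd; pos0(id91) recv 68: drop
Round 4: pos4(id27) recv 91: fwd
Round 5: pos0(id91) recv 91: ELECTED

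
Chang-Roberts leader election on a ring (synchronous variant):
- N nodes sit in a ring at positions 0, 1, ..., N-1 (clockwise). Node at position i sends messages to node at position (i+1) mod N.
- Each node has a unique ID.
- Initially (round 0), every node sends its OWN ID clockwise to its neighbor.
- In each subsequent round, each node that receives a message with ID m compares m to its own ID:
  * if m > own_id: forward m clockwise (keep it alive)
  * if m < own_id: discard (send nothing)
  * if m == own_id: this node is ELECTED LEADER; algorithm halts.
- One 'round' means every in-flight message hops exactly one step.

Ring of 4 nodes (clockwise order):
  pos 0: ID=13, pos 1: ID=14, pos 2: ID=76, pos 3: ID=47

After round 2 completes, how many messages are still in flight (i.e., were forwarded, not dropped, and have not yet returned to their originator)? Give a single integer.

Round 1: pos1(id14) recv 13: drop; pos2(id76) recv 14: drop; pos3(id47) recv 76: fwd; pos0(id13) recv 47: fwd
Round 2: pos0(id13) recv 76: fwd; pos1(id14) recv 47: fwd
After round 2: 2 messages still in flight

Answer: 2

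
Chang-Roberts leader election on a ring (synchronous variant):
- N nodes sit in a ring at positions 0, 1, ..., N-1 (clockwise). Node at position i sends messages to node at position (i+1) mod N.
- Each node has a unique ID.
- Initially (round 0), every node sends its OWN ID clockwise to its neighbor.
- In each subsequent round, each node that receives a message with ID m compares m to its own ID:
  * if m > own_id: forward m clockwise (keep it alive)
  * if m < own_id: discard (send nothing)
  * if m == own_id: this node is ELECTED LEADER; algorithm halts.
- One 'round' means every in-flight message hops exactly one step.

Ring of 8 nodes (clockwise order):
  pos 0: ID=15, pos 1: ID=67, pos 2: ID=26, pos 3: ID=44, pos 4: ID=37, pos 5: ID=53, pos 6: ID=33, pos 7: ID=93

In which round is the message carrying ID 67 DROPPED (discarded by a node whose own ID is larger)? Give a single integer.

Round 1: pos1(id67) recv 15: drop; pos2(id26) recv 67: fwd; pos3(id44) recv 26: drop; pos4(id37) recv 44: fwd; pos5(id53) recv 37: drop; pos6(id33) recv 53: fwd; pos7(id93) recv 33: drop; pos0(id15) recv 93: fwd
Round 2: pos3(id44) recv 67: fwd; pos5(id53) recv 44: drop; pos7(id93) recv 53: drop; pos1(id67) recv 93: fwd
Round 3: pos4(id37) recv 67: fwd; pos2(id26) recv 93: fwd
Round 4: pos5(id53) recv 67: fwd; pos3(id44) recv 93: fwd
Round 5: pos6(id33) recv 67: fwd; pos4(id37) recv 93: fwd
Round 6: pos7(id93) recv 67: drop; pos5(id53) recv 93: fwd
Round 7: pos6(id33) recv 93: fwd
Round 8: pos7(id93) recv 93: ELECTED
Message ID 67 originates at pos 1; dropped at pos 7 in round 6

Answer: 6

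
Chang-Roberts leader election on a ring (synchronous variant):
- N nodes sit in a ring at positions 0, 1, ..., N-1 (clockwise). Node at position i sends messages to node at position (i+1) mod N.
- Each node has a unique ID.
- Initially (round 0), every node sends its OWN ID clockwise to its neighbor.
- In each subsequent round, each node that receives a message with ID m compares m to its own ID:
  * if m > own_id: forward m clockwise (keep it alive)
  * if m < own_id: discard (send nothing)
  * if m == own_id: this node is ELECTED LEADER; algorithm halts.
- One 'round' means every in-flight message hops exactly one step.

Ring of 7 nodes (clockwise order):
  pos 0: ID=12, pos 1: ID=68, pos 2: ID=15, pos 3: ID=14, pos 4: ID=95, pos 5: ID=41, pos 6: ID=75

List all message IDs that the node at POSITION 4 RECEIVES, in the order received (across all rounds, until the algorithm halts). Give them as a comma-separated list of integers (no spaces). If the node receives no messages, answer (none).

Round 1: pos1(id68) recv 12: drop; pos2(id15) recv 68: fwd; pos3(id14) recv 15: fwd; pos4(id95) recv 14: drop; pos5(id41) recv 95: fwd; pos6(id75) recv 41: drop; pos0(id12) recv 75: fwd
Round 2: pos3(id14) recv 68: fwd; pos4(id95) recv 15: drop; pos6(id75) recv 95: fwd; pos1(id68) recv 75: fwd
Round 3: pos4(id95) recv 68: drop; pos0(id12) recv 95: fwd; pos2(id15) recv 75: fwd
Round 4: pos1(id68) recv 95: fwd; pos3(id14) recv 75: fwd
Round 5: pos2(id15) recv 95: fwd; pos4(id95) recv 75: drop
Round 6: pos3(id14) recv 95: fwd
Round 7: pos4(id95) recv 95: ELECTED

Answer: 14,15,68,75,95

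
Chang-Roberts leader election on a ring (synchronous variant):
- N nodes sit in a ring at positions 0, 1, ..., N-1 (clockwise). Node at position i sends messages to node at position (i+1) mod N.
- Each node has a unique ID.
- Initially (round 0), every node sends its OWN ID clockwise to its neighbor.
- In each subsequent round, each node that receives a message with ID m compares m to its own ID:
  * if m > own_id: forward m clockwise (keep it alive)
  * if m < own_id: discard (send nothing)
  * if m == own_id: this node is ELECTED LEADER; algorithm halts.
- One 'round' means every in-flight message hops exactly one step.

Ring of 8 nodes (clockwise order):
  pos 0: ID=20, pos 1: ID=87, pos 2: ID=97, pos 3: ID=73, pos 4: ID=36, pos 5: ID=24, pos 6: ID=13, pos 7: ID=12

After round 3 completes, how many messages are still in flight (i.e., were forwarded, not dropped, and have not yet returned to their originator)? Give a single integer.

Round 1: pos1(id87) recv 20: drop; pos2(id97) recv 87: drop; pos3(id73) recv 97: fwd; pos4(id36) recv 73: fwd; pos5(id24) recv 36: fwd; pos6(id13) recv 24: fwd; pos7(id12) recv 13: fwd; pos0(id20) recv 12: drop
Round 2: pos4(id36) recv 97: fwd; pos5(id24) recv 73: fwd; pos6(id13) recv 36: fwd; pos7(id12) recv 24: fwd; pos0(id20) recv 13: drop
Round 3: pos5(id24) recv 97: fwd; pos6(id13) recv 73: fwd; pos7(id12) recv 36: fwd; pos0(id20) recv 24: fwd
After round 3: 4 messages still in flight

Answer: 4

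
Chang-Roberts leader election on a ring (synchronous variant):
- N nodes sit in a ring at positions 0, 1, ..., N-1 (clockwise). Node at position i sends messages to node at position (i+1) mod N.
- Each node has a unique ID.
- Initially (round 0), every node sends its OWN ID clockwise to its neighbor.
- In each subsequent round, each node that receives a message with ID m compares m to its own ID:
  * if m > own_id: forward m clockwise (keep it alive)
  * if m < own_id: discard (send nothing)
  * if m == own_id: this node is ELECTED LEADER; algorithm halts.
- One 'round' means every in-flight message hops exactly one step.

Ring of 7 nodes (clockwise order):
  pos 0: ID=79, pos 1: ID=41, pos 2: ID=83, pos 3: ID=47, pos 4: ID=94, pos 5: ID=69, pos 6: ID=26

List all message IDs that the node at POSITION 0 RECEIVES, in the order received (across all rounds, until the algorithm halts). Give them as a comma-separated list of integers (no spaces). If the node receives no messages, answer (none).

Answer: 26,69,94

Derivation:
Round 1: pos1(id41) recv 79: fwd; pos2(id83) recv 41: drop; pos3(id47) recv 83: fwd; pos4(id94) recv 47: drop; pos5(id69) recv 94: fwd; pos6(id26) recv 69: fwd; pos0(id79) recv 26: drop
Round 2: pos2(id83) recv 79: drop; pos4(id94) recv 83: drop; pos6(id26) recv 94: fwd; pos0(id79) recv 69: drop
Round 3: pos0(id79) recv 94: fwd
Round 4: pos1(id41) recv 94: fwd
Round 5: pos2(id83) recv 94: fwd
Round 6: pos3(id47) recv 94: fwd
Round 7: pos4(id94) recv 94: ELECTED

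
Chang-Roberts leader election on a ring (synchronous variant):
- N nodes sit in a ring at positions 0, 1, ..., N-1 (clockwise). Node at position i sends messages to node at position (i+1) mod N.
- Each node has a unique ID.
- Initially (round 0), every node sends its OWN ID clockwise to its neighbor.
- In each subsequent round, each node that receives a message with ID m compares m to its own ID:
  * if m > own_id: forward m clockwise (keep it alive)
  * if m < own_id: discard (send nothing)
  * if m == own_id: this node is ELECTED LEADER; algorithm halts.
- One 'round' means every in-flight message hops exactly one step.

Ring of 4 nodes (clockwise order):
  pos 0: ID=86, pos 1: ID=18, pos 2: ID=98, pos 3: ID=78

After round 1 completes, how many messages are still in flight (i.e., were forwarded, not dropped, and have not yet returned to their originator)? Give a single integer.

Answer: 2

Derivation:
Round 1: pos1(id18) recv 86: fwd; pos2(id98) recv 18: drop; pos3(id78) recv 98: fwd; pos0(id86) recv 78: drop
After round 1: 2 messages still in flight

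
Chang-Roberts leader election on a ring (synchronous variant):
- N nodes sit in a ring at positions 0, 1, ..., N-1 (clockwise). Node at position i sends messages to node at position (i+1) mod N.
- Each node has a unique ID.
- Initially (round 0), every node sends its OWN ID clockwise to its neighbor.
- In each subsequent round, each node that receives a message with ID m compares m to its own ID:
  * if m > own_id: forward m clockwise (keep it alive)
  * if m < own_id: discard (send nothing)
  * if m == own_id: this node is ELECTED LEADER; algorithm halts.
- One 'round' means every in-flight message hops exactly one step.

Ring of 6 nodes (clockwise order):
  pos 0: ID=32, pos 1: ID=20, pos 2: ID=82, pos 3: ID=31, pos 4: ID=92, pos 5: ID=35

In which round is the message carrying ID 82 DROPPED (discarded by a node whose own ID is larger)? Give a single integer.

Round 1: pos1(id20) recv 32: fwd; pos2(id82) recv 20: drop; pos3(id31) recv 82: fwd; pos4(id92) recv 31: drop; pos5(id35) recv 92: fwd; pos0(id32) recv 35: fwd
Round 2: pos2(id82) recv 32: drop; pos4(id92) recv 82: drop; pos0(id32) recv 92: fwd; pos1(id20) recv 35: fwd
Round 3: pos1(id20) recv 92: fwd; pos2(id82) recv 35: drop
Round 4: pos2(id82) recv 92: fwd
Round 5: pos3(id31) recv 92: fwd
Round 6: pos4(id92) recv 92: ELECTED
Message ID 82 originates at pos 2; dropped at pos 4 in round 2

Answer: 2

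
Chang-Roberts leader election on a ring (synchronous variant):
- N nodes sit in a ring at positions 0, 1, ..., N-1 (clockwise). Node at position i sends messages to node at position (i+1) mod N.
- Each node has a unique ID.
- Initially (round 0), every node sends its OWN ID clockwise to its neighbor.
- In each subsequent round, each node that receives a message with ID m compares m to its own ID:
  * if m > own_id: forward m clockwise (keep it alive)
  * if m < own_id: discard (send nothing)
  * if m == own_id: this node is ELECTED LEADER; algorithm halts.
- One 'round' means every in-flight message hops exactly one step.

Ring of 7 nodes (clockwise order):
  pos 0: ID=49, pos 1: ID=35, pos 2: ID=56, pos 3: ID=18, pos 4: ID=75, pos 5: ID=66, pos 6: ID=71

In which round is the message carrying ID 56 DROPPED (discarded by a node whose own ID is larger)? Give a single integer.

Round 1: pos1(id35) recv 49: fwd; pos2(id56) recv 35: drop; pos3(id18) recv 56: fwd; pos4(id75) recv 18: drop; pos5(id66) recv 75: fwd; pos6(id71) recv 66: drop; pos0(id49) recv 71: fwd
Round 2: pos2(id56) recv 49: drop; pos4(id75) recv 56: drop; pos6(id71) recv 75: fwd; pos1(id35) recv 71: fwd
Round 3: pos0(id49) recv 75: fwd; pos2(id56) recv 71: fwd
Round 4: pos1(id35) recv 75: fwd; pos3(id18) recv 71: fwd
Round 5: pos2(id56) recv 75: fwd; pos4(id75) recv 71: drop
Round 6: pos3(id18) recv 75: fwd
Round 7: pos4(id75) recv 75: ELECTED
Message ID 56 originates at pos 2; dropped at pos 4 in round 2

Answer: 2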